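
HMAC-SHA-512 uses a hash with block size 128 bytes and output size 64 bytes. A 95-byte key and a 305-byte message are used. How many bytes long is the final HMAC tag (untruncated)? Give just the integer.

The tag is one SHA-512 digest: 64 bytes.

64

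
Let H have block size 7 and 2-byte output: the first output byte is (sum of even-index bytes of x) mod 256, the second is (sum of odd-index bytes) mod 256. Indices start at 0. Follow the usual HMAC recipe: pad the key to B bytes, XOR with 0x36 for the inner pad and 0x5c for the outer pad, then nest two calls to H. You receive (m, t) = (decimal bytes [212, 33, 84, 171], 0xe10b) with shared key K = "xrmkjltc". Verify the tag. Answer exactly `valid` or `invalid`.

Key "xrmkjltc" = 78 72 6d 6b 6a 6c 74 63 is 8 bytes > B = 7, so hash it first: H(key) = c3 ac, then zero-pad to 7 bytes: K' = c3 ac 00 00 00 00 00.
K' ⊕ ipad = f5 9a 36 36 36 36 36; K' ⊕ opad = 9f f0 5c 5c 5c 5c 5c.
Inner hash: even-index sum = 611 mod 256 = 99; odd-index sum = 558 mod 256 = 46 → 63 2e.
Outer hash (recomputed tag): even-index sum = 481 mod 256 = 225; odd-index sum = 523 mod 256 = 11 → e1 0b.
Recomputed tag = e10b; claimed = e10b → match.

valid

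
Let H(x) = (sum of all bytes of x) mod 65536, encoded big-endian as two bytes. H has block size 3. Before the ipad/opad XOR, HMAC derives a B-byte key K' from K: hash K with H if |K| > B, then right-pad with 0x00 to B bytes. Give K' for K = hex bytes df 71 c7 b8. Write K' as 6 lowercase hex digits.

|K| = 4 > B = 3, so first hash the key.
H(K): sum = 223+113+199+184 = 719 → 02 cf.
Zero-pad H(K) = 02 cf to 3 bytes: K' = 02 cf 00.

02cf00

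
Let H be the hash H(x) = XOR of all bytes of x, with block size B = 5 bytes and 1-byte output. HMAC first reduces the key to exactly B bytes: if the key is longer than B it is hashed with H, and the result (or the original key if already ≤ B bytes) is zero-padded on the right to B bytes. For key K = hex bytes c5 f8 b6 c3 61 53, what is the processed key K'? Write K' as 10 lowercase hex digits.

|K| = 6 > B = 5, so first hash the key.
H(K): XOR c5⊕f8⊕b6⊕c3⊕61⊕53 = 7a.
Zero-pad H(K) = 7a to 5 bytes: K' = 7a 00 00 00 00.

7a00000000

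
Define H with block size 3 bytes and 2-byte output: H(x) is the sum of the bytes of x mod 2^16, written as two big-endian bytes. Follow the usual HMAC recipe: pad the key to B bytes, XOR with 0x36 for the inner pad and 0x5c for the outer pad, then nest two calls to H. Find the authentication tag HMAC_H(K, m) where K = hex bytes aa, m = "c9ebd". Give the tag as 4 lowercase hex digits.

027f

Key hex bytes aa is 1 byte ≤ B = 3; zero-pad to 3 bytes: K' = aa 00 00.
K' ⊕ ipad = 9c 36 36.  K' ⊕ opad = f6 5c 5c.
Inner input = (K'⊕ipad) ∥ m = 9c 36 36 ∥ 63 39 65 62 64.
Inner hash: sum = 156+54+54+99+57+101+98+100 = 719 → 02 cf.
Outer input = (K'⊕opad) ∥ inner = f6 5c 5c ∥ 02 cf.
Outer hash (tag): sum = 246+92+92+2+207 = 639 → 02 7f.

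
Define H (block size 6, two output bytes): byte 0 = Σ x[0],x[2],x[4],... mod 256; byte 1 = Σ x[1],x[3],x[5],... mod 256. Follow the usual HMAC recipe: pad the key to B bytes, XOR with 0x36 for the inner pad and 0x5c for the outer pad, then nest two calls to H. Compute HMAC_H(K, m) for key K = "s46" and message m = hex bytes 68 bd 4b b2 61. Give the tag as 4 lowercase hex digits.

Key "s46" = 73 34 36 is 3 bytes ≤ B = 6; zero-pad to 6 bytes: K' = 73 34 36 00 00 00.
K' ⊕ ipad = 45 02 00 36 36 36.  K' ⊕ opad = 2f 68 6a 5c 5c 5c.
Inner input = (K'⊕ipad) ∥ m = 45 02 00 36 36 36 ∥ 68 bd 4b b2 61.
Inner hash: even-index sum = 399 mod 256 = 143; odd-index sum = 477 mod 256 = 221 → 8f dd.
Outer input = (K'⊕opad) ∥ inner = 2f 68 6a 5c 5c 5c ∥ 8f dd.
Outer hash (tag): even-index sum = 388 mod 256 = 132; odd-index sum = 509 mod 256 = 253 → 84 fd.

84fd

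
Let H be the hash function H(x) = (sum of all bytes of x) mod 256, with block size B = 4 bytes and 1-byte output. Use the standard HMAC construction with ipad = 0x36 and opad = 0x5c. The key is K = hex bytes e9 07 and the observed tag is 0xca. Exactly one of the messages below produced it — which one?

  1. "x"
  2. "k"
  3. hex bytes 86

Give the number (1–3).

Key hex bytes e9 07 is 2 bytes ≤ B = 4; zero-pad to 4 bytes: K' = e9 07 00 00.
K' ⊕ ipad = df 31 36 36; K' ⊕ opad = b5 5b 5c 5c.
m1: inner = H(df 31 36 36 78) = f4; tag = H(b5 5b 5c 5c f4) = bc
m2: inner = H(df 31 36 36 6b) = e7; tag = H(b5 5b 5c 5c e7) = af
m3: inner = H(df 31 36 36 86) = 02; tag = H(b5 5b 5c 5c 02) = ca ← matches

3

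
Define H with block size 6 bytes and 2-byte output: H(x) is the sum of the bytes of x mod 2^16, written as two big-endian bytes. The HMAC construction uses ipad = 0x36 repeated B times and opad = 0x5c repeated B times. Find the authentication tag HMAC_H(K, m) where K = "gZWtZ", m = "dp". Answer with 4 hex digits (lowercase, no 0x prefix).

Key "gZWtZ" = 67 5a 57 74 5a is 5 bytes ≤ B = 6; zero-pad to 6 bytes: K' = 67 5a 57 74 5a 00.
K' ⊕ ipad = 51 6c 61 42 6c 36.  K' ⊕ opad = 3b 06 0b 28 06 5c.
Inner input = (K'⊕ipad) ∥ m = 51 6c 61 42 6c 36 ∥ 64 70.
Inner hash: sum = 81+108+97+66+108+54+100+112 = 726 → 02 d6.
Outer input = (K'⊕opad) ∥ inner = 3b 06 0b 28 06 5c ∥ 02 d6.
Outer hash (tag): sum = 59+6+11+40+6+92+2+214 = 430 → 01 ae.

01ae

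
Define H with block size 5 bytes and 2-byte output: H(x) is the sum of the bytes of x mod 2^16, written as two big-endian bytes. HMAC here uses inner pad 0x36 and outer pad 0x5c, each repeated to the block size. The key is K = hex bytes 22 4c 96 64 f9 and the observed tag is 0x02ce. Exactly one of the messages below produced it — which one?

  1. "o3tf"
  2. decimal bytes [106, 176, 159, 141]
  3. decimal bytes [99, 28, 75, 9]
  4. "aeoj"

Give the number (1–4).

2

Key hex bytes 22 4c 96 64 f9 is exactly B = 5 bytes: K' = 22 4c 96 64 f9.
K' ⊕ ipad = 14 7a a0 52 cf; K' ⊕ opad = 7e 10 ca 38 a5.
m1: inner = H(14 7a a0 52 cf 6f 33 74 66) = 03 cb; tag = H(7e 10 ca 38 a5 03 cb) = 0303
m2: inner = H(14 7a a0 52 cf 6a b0 9f 8d) = 04 95; tag = H(7e 10 ca 38 a5 04 95) = 02ce ← matches
m3: inner = H(14 7a a0 52 cf 63 1c 4b 09) = 03 22; tag = H(7e 10 ca 38 a5 03 22) = 025a
m4: inner = H(14 7a a0 52 cf 61 65 6f 6a) = 03 ee; tag = H(7e 10 ca 38 a5 03 ee) = 0326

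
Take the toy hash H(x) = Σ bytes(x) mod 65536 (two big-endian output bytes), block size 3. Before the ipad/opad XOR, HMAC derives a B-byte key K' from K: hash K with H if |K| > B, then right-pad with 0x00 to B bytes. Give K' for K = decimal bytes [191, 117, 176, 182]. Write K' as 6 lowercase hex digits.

|K| = 4 > B = 3, so first hash the key.
H(K): sum = 191+117+176+182 = 666 → 02 9a.
Zero-pad H(K) = 02 9a to 3 bytes: K' = 02 9a 00.

029a00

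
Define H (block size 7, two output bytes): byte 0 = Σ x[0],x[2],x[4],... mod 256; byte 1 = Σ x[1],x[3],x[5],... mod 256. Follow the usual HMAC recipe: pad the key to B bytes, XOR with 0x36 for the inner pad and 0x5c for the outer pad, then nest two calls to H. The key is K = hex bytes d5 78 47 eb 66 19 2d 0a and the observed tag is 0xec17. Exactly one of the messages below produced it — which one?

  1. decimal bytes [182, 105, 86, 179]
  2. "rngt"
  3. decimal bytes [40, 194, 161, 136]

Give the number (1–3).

Key hex bytes d5 78 47 eb 66 19 2d 0a is 8 bytes > B = 7, so hash it first: H(key) = af 86, then zero-pad to 7 bytes: K' = af 86 00 00 00 00 00.
K' ⊕ ipad = 99 b0 36 36 36 36 36; K' ⊕ opad = f3 da 5c 5c 5c 5c 5c.
m1: inner = H(99 b0 36 36 36 36 36 b6 69 56 b3) = 57 28; tag = H(f3 da 5c 5c 5c 5c 5c 57 28) = 2fe9
m2: inner = H(99 b0 36 36 36 36 36 72 6e 67 74) = 1d f5; tag = H(f3 da 5c 5c 5c 5c 5c 1d f5) = fcaf
m3: inner = H(99 b0 36 36 36 36 36 28 c2 a1 88) = 85 e5; tag = H(f3 da 5c 5c 5c 5c 5c 85 e5) = ec17 ← matches

3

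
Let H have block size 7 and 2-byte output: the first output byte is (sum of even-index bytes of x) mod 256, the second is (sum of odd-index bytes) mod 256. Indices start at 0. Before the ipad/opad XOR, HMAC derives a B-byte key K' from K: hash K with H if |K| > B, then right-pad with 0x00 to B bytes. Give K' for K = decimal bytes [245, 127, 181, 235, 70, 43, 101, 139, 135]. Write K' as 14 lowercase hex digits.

|K| = 9 > B = 7, so first hash the key.
H(K): even-index sum = 732 mod 256 = 220; odd-index sum = 544 mod 256 = 32 → dc 20.
Zero-pad H(K) = dc 20 to 7 bytes: K' = dc 20 00 00 00 00 00.

dc200000000000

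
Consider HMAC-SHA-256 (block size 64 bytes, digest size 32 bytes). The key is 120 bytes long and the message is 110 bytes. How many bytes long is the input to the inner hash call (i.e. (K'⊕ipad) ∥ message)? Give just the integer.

Key is 120 > 64 bytes, so it is hashed to 32 bytes then zero-padded to 64: |K'| = 64.
Inner input = (K'⊕ipad) ∥ m → 64 + 110 = 174 bytes.

174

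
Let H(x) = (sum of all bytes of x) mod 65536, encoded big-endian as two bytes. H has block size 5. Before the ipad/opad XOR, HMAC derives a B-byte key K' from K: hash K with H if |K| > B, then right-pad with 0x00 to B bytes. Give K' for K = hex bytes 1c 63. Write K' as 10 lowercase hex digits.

Key hex bytes 1c 63 is 2 bytes ≤ B = 5; zero-pad to 5 bytes: K' = 1c 63 00 00 00.

1c63000000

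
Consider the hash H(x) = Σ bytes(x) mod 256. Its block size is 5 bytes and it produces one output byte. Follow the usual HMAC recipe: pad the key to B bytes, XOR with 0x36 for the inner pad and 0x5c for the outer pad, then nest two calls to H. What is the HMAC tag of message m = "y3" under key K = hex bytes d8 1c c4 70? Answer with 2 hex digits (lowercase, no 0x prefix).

Key hex bytes d8 1c c4 70 is 4 bytes ≤ B = 5; zero-pad to 5 bytes: K' = d8 1c c4 70 00.
K' ⊕ ipad = ee 2a f2 46 36.  K' ⊕ opad = 84 40 98 2c 5c.
Inner input = (K'⊕ipad) ∥ m = ee 2a f2 46 36 ∥ 79 33.
Inner hash: sum = 238+42+242+70+54+121+51 = 818; mod 256 = 50 → 32.
Outer input = (K'⊕opad) ∥ inner = 84 40 98 2c 5c ∥ 32.
Outer hash (tag): sum = 132+64+152+44+92+50 = 534; mod 256 = 22 → 16.

16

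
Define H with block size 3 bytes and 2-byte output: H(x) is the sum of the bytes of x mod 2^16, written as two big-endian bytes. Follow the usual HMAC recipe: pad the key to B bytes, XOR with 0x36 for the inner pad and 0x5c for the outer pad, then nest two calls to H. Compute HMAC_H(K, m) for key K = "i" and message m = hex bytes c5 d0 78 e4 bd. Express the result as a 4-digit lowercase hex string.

Key "i" = 69 is 1 byte ≤ B = 3; zero-pad to 3 bytes: K' = 69 00 00.
K' ⊕ ipad = 5f 36 36.  K' ⊕ opad = 35 5c 5c.
Inner input = (K'⊕ipad) ∥ m = 5f 36 36 ∥ c5 d0 78 e4 bd.
Inner hash: sum = 95+54+54+197+208+120+228+189 = 1145 → 04 79.
Outer input = (K'⊕opad) ∥ inner = 35 5c 5c ∥ 04 79.
Outer hash (tag): sum = 53+92+92+4+121 = 362 → 01 6a.

016a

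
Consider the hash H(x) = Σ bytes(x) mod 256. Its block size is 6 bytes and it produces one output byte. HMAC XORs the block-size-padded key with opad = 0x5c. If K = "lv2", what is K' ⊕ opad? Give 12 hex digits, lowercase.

Key "lv2" = 6c 76 32 is 3 bytes ≤ B = 6; zero-pad to 6 bytes: K' = 6c 76 32 00 00 00.
XOR each byte with 0x5c: 6c⊕5c=30, 76⊕5c=2a, 32⊕5c=6e, 00⊕5c=5c, 00⊕5c=5c, 00⊕5c=5c.

302a6e5c5c5c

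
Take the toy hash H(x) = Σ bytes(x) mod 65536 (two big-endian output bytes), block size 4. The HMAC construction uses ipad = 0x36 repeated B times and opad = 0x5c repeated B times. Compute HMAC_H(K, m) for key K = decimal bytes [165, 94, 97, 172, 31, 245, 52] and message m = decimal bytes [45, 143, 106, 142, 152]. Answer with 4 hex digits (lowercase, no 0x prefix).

Key decimal bytes [165, 94, 97, 172, 31, 245, 52] = a5 5e 61 ac 1f f5 34 is 7 bytes > B = 4, so hash it first: H(key) = 03 58, then zero-pad to 4 bytes: K' = 03 58 00 00.
K' ⊕ ipad = 35 6e 36 36.  K' ⊕ opad = 5f 04 5c 5c.
Inner input = (K'⊕ipad) ∥ m = 35 6e 36 36 ∥ 2d 8f 6a 8e 98.
Inner hash: sum = 53+110+54+54+45+143+106+142+152 = 859 → 03 5b.
Outer input = (K'⊕opad) ∥ inner = 5f 04 5c 5c ∥ 03 5b.
Outer hash (tag): sum = 95+4+92+92+3+91 = 377 → 01 79.

0179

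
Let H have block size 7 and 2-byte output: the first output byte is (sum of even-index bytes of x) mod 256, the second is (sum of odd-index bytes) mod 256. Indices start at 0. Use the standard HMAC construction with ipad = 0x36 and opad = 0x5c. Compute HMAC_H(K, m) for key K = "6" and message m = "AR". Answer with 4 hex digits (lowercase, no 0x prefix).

6108

Key "6" = 36 is 1 byte ≤ B = 7; zero-pad to 7 bytes: K' = 36 00 00 00 00 00 00.
K' ⊕ ipad = 00 36 36 36 36 36 36.  K' ⊕ opad = 6a 5c 5c 5c 5c 5c 5c.
Inner input = (K'⊕ipad) ∥ m = 00 36 36 36 36 36 36 ∥ 41 52.
Inner hash: even-index sum = 244 mod 256 = 244; odd-index sum = 227 mod 256 = 227 → f4 e3.
Outer input = (K'⊕opad) ∥ inner = 6a 5c 5c 5c 5c 5c 5c ∥ f4 e3.
Outer hash (tag): even-index sum = 609 mod 256 = 97; odd-index sum = 520 mod 256 = 8 → 61 08.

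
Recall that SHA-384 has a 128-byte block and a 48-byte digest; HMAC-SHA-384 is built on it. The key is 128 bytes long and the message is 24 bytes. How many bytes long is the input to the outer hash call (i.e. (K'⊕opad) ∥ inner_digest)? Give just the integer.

176

Key is 128 ≤ 128 bytes, zero-padded: |K'| = 128.
Outer input = (K'⊕opad) ∥ H(inner) → 128 + 48 = 176 bytes.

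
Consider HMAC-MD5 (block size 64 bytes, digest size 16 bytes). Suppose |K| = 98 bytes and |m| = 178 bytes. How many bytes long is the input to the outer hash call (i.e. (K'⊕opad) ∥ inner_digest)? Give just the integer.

Key is 98 > 64 bytes, so it is hashed to 16 bytes then zero-padded to 64: |K'| = 64.
Outer input = (K'⊕opad) ∥ H(inner) → 64 + 16 = 80 bytes.

80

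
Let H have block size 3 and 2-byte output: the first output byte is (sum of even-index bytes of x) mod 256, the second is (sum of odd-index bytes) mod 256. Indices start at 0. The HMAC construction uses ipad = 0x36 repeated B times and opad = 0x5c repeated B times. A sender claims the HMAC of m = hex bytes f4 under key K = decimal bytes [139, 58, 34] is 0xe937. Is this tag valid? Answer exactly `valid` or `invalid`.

invalid

Key decimal bytes [139, 58, 34] = 8b 3a 22 is exactly B = 3 bytes: K' = 8b 3a 22.
K' ⊕ ipad = bd 0c 14; K' ⊕ opad = d7 66 7e.
Inner hash: even-index sum = 209 mod 256 = 209; odd-index sum = 256 mod 256 = 0 → d1 00.
Outer hash (recomputed tag): even-index sum = 341 mod 256 = 85; odd-index sum = 311 mod 256 = 55 → 55 37.
Recomputed tag = 5537; claimed = e937 → mismatch.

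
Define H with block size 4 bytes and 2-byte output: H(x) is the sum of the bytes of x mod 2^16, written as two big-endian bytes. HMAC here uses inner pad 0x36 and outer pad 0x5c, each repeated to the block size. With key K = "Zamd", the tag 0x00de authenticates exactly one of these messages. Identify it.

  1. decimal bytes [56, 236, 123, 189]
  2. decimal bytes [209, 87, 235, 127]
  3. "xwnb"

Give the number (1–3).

3

Key "Zamd" = 5a 61 6d 64 is exactly B = 4 bytes: K' = 5a 61 6d 64.
K' ⊕ ipad = 6c 57 5b 52; K' ⊕ opad = 06 3d 31 38.
m1: inner = H(6c 57 5b 52 38 ec 7b bd) = 03 cc; tag = H(06 3d 31 38 03 cc) = 017b
m2: inner = H(6c 57 5b 52 d1 57 eb 7f) = 04 02; tag = H(06 3d 31 38 04 02) = 00b2
m3: inner = H(6c 57 5b 52 78 77 6e 62) = 03 2f; tag = H(06 3d 31 38 03 2f) = 00de ← matches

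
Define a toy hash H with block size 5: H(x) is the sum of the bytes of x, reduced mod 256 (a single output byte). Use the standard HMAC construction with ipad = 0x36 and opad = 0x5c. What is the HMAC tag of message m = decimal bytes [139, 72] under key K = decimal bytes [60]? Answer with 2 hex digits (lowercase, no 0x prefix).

Key decimal bytes [60] = 3c is 1 byte ≤ B = 5; zero-pad to 5 bytes: K' = 3c 00 00 00 00.
K' ⊕ ipad = 0a 36 36 36 36.  K' ⊕ opad = 60 5c 5c 5c 5c.
Inner input = (K'⊕ipad) ∥ m = 0a 36 36 36 36 ∥ 8b 48.
Inner hash: sum = 10+54+54+54+54+139+72 = 437; mod 256 = 181 → b5.
Outer input = (K'⊕opad) ∥ inner = 60 5c 5c 5c 5c ∥ b5.
Outer hash (tag): sum = 96+92+92+92+92+181 = 645; mod 256 = 133 → 85.

85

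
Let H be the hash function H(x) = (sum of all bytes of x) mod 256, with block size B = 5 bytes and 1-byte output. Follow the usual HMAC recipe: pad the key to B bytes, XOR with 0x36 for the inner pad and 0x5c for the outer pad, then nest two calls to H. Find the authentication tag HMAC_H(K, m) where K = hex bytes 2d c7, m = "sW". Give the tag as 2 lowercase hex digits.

Key hex bytes 2d c7 is 2 bytes ≤ B = 5; zero-pad to 5 bytes: K' = 2d c7 00 00 00.
K' ⊕ ipad = 1b f1 36 36 36.  K' ⊕ opad = 71 9b 5c 5c 5c.
Inner input = (K'⊕ipad) ∥ m = 1b f1 36 36 36 ∥ 73 57.
Inner hash: sum = 27+241+54+54+54+115+87 = 632; mod 256 = 120 → 78.
Outer input = (K'⊕opad) ∥ inner = 71 9b 5c 5c 5c ∥ 78.
Outer hash (tag): sum = 113+155+92+92+92+120 = 664; mod 256 = 152 → 98.

98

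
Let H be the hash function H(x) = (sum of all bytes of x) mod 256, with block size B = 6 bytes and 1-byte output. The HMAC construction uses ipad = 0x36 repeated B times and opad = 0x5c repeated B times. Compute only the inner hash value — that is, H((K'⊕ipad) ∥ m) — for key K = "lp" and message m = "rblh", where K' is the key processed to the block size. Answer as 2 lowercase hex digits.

20

Key "lp" = 6c 70 is 2 bytes ≤ B = 6; zero-pad to 6 bytes: K' = 6c 70 00 00 00 00.
K' ⊕ ipad = 5a 46 36 36 36 36.
Inner input = 5a 46 36 36 36 36 ∥ 72 62 6c 68.
Inner hash: sum = 90+70+54+54+54+54+114+98+108+104 = 800; mod 256 = 32 → 20.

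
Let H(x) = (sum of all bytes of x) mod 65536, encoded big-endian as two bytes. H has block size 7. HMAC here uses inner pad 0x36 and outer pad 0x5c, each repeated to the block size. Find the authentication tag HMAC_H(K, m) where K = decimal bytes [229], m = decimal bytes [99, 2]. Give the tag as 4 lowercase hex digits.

035f

Key decimal bytes [229] = e5 is 1 byte ≤ B = 7; zero-pad to 7 bytes: K' = e5 00 00 00 00 00 00.
K' ⊕ ipad = d3 36 36 36 36 36 36.  K' ⊕ opad = b9 5c 5c 5c 5c 5c 5c.
Inner input = (K'⊕ipad) ∥ m = d3 36 36 36 36 36 36 ∥ 63 02.
Inner hash: sum = 211+54+54+54+54+54+54+99+2 = 636 → 02 7c.
Outer input = (K'⊕opad) ∥ inner = b9 5c 5c 5c 5c 5c 5c ∥ 02 7c.
Outer hash (tag): sum = 185+92+92+92+92+92+92+2+124 = 863 → 03 5f.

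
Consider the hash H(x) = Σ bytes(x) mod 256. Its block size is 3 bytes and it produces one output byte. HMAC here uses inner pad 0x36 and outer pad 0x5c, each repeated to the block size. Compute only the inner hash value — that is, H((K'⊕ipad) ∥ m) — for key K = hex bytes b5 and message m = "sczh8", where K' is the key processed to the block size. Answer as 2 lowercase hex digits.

df

Key hex bytes b5 is 1 byte ≤ B = 3; zero-pad to 3 bytes: K' = b5 00 00.
K' ⊕ ipad = 83 36 36.
Inner input = 83 36 36 ∥ 73 63 7a 68 38.
Inner hash: sum = 131+54+54+115+99+122+104+56 = 735; mod 256 = 223 → df.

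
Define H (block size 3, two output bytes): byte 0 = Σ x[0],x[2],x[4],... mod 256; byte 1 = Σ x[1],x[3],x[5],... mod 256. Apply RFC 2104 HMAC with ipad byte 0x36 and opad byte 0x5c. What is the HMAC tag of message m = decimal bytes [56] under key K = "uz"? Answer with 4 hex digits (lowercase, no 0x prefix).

099f

Key "uz" = 75 7a is 2 bytes ≤ B = 3; zero-pad to 3 bytes: K' = 75 7a 00.
K' ⊕ ipad = 43 4c 36.  K' ⊕ opad = 29 26 5c.
Inner input = (K'⊕ipad) ∥ m = 43 4c 36 ∥ 38.
Inner hash: even-index sum = 121 mod 256 = 121; odd-index sum = 132 mod 256 = 132 → 79 84.
Outer input = (K'⊕opad) ∥ inner = 29 26 5c ∥ 79 84.
Outer hash (tag): even-index sum = 265 mod 256 = 9; odd-index sum = 159 mod 256 = 159 → 09 9f.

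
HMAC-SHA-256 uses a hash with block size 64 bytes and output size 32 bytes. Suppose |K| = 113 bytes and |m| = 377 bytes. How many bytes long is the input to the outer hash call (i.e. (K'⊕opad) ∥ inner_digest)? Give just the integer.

Key is 113 > 64 bytes, so it is hashed to 32 bytes then zero-padded to 64: |K'| = 64.
Outer input = (K'⊕opad) ∥ H(inner) → 64 + 32 = 96 bytes.

96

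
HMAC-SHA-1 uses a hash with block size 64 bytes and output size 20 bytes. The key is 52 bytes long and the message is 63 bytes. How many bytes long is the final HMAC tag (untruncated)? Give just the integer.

20

The tag is one SHA-1 digest: 20 bytes.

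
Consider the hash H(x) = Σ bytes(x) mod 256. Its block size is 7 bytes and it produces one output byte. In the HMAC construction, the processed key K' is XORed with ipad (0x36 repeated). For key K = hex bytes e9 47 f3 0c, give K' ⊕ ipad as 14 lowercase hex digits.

Key hex bytes e9 47 f3 0c is 4 bytes ≤ B = 7; zero-pad to 7 bytes: K' = e9 47 f3 0c 00 00 00.
XOR each byte with 0x36: e9⊕36=df, 47⊕36=71, f3⊕36=c5, 0c⊕36=3a, 00⊕36=36, 00⊕36=36, 00⊕36=36.

df71c53a363636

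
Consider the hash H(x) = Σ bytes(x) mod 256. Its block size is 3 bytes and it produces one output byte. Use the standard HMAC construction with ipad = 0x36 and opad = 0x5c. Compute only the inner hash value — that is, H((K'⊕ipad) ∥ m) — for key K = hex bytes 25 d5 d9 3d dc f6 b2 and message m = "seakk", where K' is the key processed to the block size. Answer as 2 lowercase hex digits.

1d

Key hex bytes 25 d5 d9 3d dc f6 b2 is 7 bytes > B = 3, so hash it first: H(key) = 94, then zero-pad to 3 bytes: K' = 94 00 00.
K' ⊕ ipad = a2 36 36.
Inner input = a2 36 36 ∥ 73 65 61 6b 6b.
Inner hash: sum = 162+54+54+115+101+97+107+107 = 797; mod 256 = 29 → 1d.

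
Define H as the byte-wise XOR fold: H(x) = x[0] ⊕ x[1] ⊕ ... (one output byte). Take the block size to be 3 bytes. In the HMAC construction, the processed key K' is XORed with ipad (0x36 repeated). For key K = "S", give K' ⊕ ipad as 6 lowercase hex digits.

Key "S" = 53 is 1 byte ≤ B = 3; zero-pad to 3 bytes: K' = 53 00 00.
XOR each byte with 0x36: 53⊕36=65, 00⊕36=36, 00⊕36=36.

653636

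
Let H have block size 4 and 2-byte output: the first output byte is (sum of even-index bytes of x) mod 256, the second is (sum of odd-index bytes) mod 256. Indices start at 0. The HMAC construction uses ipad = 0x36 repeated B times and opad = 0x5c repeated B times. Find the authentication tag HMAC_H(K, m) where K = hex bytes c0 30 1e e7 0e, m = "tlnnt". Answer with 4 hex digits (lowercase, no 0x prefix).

Key hex bytes c0 30 1e e7 0e is 5 bytes > B = 4, so hash it first: H(key) = ec 17, then zero-pad to 4 bytes: K' = ec 17 00 00.
K' ⊕ ipad = da 21 36 36.  K' ⊕ opad = b0 4b 5c 5c.
Inner input = (K'⊕ipad) ∥ m = da 21 36 36 ∥ 74 6c 6e 6e 74.
Inner hash: even-index sum = 614 mod 256 = 102; odd-index sum = 305 mod 256 = 49 → 66 31.
Outer input = (K'⊕opad) ∥ inner = b0 4b 5c 5c ∥ 66 31.
Outer hash (tag): even-index sum = 370 mod 256 = 114; odd-index sum = 216 mod 256 = 216 → 72 d8.

72d8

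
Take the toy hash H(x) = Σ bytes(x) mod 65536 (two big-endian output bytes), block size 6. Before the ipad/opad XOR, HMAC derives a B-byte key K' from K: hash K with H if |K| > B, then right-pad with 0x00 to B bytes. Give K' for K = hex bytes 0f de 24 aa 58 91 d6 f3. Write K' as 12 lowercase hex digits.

046d00000000

|K| = 8 > B = 6, so first hash the key.
H(K): sum = 15+222+36+170+88+145+214+243 = 1133 → 04 6d.
Zero-pad H(K) = 04 6d to 6 bytes: K' = 04 6d 00 00 00 00.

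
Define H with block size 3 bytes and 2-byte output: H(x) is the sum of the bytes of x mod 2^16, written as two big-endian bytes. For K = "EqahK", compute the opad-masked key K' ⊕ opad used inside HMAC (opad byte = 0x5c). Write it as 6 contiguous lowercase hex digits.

5d965c

Key "EqahK" = 45 71 61 68 4b is 5 bytes > B = 3, so hash it first: H(key) = 01 ca, then zero-pad to 3 bytes: K' = 01 ca 00.
XOR each byte with 0x5c: 01⊕5c=5d, ca⊕5c=96, 00⊕5c=5c.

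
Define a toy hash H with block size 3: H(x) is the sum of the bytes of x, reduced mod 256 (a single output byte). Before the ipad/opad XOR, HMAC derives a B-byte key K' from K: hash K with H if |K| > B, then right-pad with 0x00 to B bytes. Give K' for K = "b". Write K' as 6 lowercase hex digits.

620000

Key "b" = 62 is 1 byte ≤ B = 3; zero-pad to 3 bytes: K' = 62 00 00.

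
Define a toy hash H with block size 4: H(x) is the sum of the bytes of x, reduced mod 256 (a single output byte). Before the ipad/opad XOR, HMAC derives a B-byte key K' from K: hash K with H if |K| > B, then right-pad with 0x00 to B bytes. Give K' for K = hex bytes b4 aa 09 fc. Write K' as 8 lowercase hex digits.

Key hex bytes b4 aa 09 fc is exactly B = 4 bytes: K' = b4 aa 09 fc.

b4aa09fc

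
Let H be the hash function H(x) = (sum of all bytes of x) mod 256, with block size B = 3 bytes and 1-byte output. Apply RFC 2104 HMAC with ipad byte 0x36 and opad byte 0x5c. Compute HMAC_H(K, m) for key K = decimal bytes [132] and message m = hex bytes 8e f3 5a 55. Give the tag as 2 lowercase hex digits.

Key decimal bytes [132] = 84 is 1 byte ≤ B = 3; zero-pad to 3 bytes: K' = 84 00 00.
K' ⊕ ipad = b2 36 36.  K' ⊕ opad = d8 5c 5c.
Inner input = (K'⊕ipad) ∥ m = b2 36 36 ∥ 8e f3 5a 55.
Inner hash: sum = 178+54+54+142+243+90+85 = 846; mod 256 = 78 → 4e.
Outer input = (K'⊕opad) ∥ inner = d8 5c 5c ∥ 4e.
Outer hash (tag): sum = 216+92+92+78 = 478; mod 256 = 222 → de.

de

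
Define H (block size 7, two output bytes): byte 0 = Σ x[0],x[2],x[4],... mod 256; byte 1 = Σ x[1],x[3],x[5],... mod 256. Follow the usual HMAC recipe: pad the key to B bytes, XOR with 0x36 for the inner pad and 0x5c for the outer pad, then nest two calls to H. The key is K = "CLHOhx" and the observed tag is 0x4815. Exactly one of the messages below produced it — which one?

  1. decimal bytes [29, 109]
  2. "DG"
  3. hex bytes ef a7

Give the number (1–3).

2

Key "CLHOhx" = 43 4c 48 4f 68 78 is 6 bytes ≤ B = 7; zero-pad to 7 bytes: K' = 43 4c 48 4f 68 78 00.
K' ⊕ ipad = 75 7a 7e 79 5e 4e 36; K' ⊕ opad = 1f 10 14 13 34 24 5c.
m1: inner = H(75 7a 7e 79 5e 4e 36 1d 6d) = f4 5e; tag = H(1f 10 14 13 34 24 5c f4 5e) = 213b
m2: inner = H(75 7a 7e 79 5e 4e 36 44 47) = ce 85; tag = H(1f 10 14 13 34 24 5c ce 85) = 4815 ← matches
m3: inner = H(75 7a 7e 79 5e 4e 36 ef a7) = 2e 30; tag = H(1f 10 14 13 34 24 5c 2e 30) = f375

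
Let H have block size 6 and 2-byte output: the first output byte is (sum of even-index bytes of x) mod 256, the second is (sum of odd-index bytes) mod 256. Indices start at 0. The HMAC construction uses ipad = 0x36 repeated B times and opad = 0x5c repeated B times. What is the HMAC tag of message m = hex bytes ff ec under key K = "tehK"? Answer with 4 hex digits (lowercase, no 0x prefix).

Key "tehK" = 74 65 68 4b is 4 bytes ≤ B = 6; zero-pad to 6 bytes: K' = 74 65 68 4b 00 00.
K' ⊕ ipad = 42 53 5e 7d 36 36.  K' ⊕ opad = 28 39 34 17 5c 5c.
Inner input = (K'⊕ipad) ∥ m = 42 53 5e 7d 36 36 ∥ ff ec.
Inner hash: even-index sum = 469 mod 256 = 213; odd-index sum = 498 mod 256 = 242 → d5 f2.
Outer input = (K'⊕opad) ∥ inner = 28 39 34 17 5c 5c ∥ d5 f2.
Outer hash (tag): even-index sum = 397 mod 256 = 141; odd-index sum = 414 mod 256 = 158 → 8d 9e.

8d9e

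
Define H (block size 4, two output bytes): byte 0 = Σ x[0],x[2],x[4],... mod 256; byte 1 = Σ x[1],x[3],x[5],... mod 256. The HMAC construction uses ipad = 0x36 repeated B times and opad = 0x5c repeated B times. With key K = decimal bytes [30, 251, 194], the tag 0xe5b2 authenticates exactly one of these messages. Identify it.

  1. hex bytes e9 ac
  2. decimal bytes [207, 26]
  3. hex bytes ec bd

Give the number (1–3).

1

Key decimal bytes [30, 251, 194] = 1e fb c2 is 3 bytes ≤ B = 4; zero-pad to 4 bytes: K' = 1e fb c2 00.
K' ⊕ ipad = 28 cd f4 36; K' ⊕ opad = 42 a7 9e 5c.
m1: inner = H(28 cd f4 36 e9 ac) = 05 af; tag = H(42 a7 9e 5c 05 af) = e5b2 ← matches
m2: inner = H(28 cd f4 36 cf 1a) = eb 1d; tag = H(42 a7 9e 5c eb 1d) = cb20
m3: inner = H(28 cd f4 36 ec bd) = 08 c0; tag = H(42 a7 9e 5c 08 c0) = e8c3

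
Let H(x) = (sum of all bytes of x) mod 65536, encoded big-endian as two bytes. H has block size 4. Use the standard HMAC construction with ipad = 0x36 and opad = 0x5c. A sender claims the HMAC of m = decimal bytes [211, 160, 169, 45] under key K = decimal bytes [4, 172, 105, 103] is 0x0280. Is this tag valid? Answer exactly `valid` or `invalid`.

Key decimal bytes [4, 172, 105, 103] = 04 ac 69 67 is exactly B = 4 bytes: K' = 04 ac 69 67.
K' ⊕ ipad = 32 9a 5f 51; K' ⊕ opad = 58 f0 35 3b.
Inner hash: sum = 50+154+95+81+211+160+169+45 = 965 → 03 c5.
Outer hash (recomputed tag): sum = 88+240+53+59+3+197 = 640 → 02 80.
Recomputed tag = 0280; claimed = 0280 → match.

valid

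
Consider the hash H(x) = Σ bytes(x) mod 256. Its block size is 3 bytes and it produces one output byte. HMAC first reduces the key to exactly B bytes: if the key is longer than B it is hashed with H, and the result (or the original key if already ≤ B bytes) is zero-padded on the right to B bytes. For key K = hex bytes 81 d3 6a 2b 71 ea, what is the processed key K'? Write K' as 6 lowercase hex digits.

|K| = 6 > B = 3, so first hash the key.
H(K): sum = 129+211+106+43+113+234 = 836; mod 256 = 68 → 44.
Zero-pad H(K) = 44 to 3 bytes: K' = 44 00 00.

440000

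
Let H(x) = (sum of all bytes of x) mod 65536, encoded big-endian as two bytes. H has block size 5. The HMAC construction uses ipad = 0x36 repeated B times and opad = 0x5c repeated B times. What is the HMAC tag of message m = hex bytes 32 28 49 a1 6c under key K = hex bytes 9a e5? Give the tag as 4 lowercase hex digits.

Key hex bytes 9a e5 is 2 bytes ≤ B = 5; zero-pad to 5 bytes: K' = 9a e5 00 00 00.
K' ⊕ ipad = ac d3 36 36 36.  K' ⊕ opad = c6 b9 5c 5c 5c.
Inner input = (K'⊕ipad) ∥ m = ac d3 36 36 36 ∥ 32 28 49 a1 6c.
Inner hash: sum = 172+211+54+54+54+50+40+73+161+108 = 977 → 03 d1.
Outer input = (K'⊕opad) ∥ inner = c6 b9 5c 5c 5c ∥ 03 d1.
Outer hash (tag): sum = 198+185+92+92+92+3+209 = 871 → 03 67.

0367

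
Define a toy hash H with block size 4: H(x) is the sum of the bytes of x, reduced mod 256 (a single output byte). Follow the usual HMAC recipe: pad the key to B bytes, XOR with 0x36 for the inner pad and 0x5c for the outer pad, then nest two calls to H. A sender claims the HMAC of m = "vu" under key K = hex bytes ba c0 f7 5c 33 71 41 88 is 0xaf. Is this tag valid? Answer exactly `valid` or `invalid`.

invalid

Key hex bytes ba c0 f7 5c 33 71 41 88 is 8 bytes > B = 4, so hash it first: H(key) = 3a, then zero-pad to 4 bytes: K' = 3a 00 00 00.
K' ⊕ ipad = 0c 36 36 36; K' ⊕ opad = 66 5c 5c 5c.
Inner hash: sum = 12+54+54+54+118+117 = 409; mod 256 = 153 → 99.
Outer hash (recomputed tag): sum = 102+92+92+92+153 = 531; mod 256 = 19 → 13.
Recomputed tag = 13; claimed = af → mismatch.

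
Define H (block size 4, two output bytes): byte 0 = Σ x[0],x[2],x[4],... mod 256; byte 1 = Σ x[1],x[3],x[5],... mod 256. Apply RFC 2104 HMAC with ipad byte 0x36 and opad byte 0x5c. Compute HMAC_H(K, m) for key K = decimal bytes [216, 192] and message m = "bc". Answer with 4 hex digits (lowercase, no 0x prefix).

6687

Key decimal bytes [216, 192] = d8 c0 is 2 bytes ≤ B = 4; zero-pad to 4 bytes: K' = d8 c0 00 00.
K' ⊕ ipad = ee f6 36 36.  K' ⊕ opad = 84 9c 5c 5c.
Inner input = (K'⊕ipad) ∥ m = ee f6 36 36 ∥ 62 63.
Inner hash: even-index sum = 390 mod 256 = 134; odd-index sum = 399 mod 256 = 143 → 86 8f.
Outer input = (K'⊕opad) ∥ inner = 84 9c 5c 5c ∥ 86 8f.
Outer hash (tag): even-index sum = 358 mod 256 = 102; odd-index sum = 391 mod 256 = 135 → 66 87.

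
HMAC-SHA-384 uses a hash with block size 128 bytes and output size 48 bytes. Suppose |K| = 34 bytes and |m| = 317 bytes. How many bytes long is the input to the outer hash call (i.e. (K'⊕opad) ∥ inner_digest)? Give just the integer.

Key is 34 ≤ 128 bytes, zero-padded: |K'| = 128.
Outer input = (K'⊕opad) ∥ H(inner) → 128 + 48 = 176 bytes.

176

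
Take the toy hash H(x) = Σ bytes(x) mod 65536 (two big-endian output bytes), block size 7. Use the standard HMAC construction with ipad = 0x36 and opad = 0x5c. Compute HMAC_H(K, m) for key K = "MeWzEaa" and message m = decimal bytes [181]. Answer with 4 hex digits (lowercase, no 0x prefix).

Key "MeWzEaa" = 4d 65 57 7a 45 61 61 is exactly B = 7 bytes: K' = 4d 65 57 7a 45 61 61.
K' ⊕ ipad = 7b 53 61 4c 73 57 57.  K' ⊕ opad = 11 39 0b 26 19 3d 3d.
Inner input = (K'⊕ipad) ∥ m = 7b 53 61 4c 73 57 57 ∥ b5.
Inner hash: sum = 123+83+97+76+115+87+87+181 = 849 → 03 51.
Outer input = (K'⊕opad) ∥ inner = 11 39 0b 26 19 3d 3d ∥ 03 51.
Outer hash (tag): sum = 17+57+11+38+25+61+61+3+81 = 354 → 01 62.

0162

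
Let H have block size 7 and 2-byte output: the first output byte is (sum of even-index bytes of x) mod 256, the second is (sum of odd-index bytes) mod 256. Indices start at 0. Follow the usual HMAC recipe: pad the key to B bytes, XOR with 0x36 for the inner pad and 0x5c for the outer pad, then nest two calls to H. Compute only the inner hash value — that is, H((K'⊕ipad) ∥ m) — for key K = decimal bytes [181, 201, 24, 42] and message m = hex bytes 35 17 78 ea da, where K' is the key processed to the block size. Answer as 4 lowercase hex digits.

1ed8

Key decimal bytes [181, 201, 24, 42] = b5 c9 18 2a is 4 bytes ≤ B = 7; zero-pad to 7 bytes: K' = b5 c9 18 2a 00 00 00.
K' ⊕ ipad = 83 ff 2e 1c 36 36 36.
Inner input = 83 ff 2e 1c 36 36 36 ∥ 35 17 78 ea da.
Inner hash: even-index sum = 542 mod 256 = 30; odd-index sum = 728 mod 256 = 216 → 1e d8.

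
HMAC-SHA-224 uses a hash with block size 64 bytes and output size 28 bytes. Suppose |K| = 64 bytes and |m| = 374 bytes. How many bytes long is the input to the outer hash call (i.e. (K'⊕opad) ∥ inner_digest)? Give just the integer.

92

Key is 64 ≤ 64 bytes, zero-padded: |K'| = 64.
Outer input = (K'⊕opad) ∥ H(inner) → 64 + 28 = 92 bytes.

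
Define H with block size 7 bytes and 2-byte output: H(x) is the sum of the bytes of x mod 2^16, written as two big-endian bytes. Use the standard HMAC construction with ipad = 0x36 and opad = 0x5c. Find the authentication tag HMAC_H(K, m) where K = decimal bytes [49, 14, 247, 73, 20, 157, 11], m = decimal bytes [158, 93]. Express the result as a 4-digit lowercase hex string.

0366

Key decimal bytes [49, 14, 247, 73, 20, 157, 11] = 31 0e f7 49 14 9d 0b is exactly B = 7 bytes: K' = 31 0e f7 49 14 9d 0b.
K' ⊕ ipad = 07 38 c1 7f 22 ab 3d.  K' ⊕ opad = 6d 52 ab 15 48 c1 57.
Inner input = (K'⊕ipad) ∥ m = 07 38 c1 7f 22 ab 3d ∥ 9e 5d.
Inner hash: sum = 7+56+193+127+34+171+61+158+93 = 900 → 03 84.
Outer input = (K'⊕opad) ∥ inner = 6d 52 ab 15 48 c1 57 ∥ 03 84.
Outer hash (tag): sum = 109+82+171+21+72+193+87+3+132 = 870 → 03 66.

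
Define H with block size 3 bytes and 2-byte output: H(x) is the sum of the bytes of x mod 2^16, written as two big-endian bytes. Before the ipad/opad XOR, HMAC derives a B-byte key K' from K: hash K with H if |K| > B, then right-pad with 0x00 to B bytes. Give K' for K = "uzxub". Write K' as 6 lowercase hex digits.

023e00

|K| = 5 > B = 3, so first hash the key.
H(K): sum = 117+122+120+117+98 = 574 → 02 3e.
Zero-pad H(K) = 02 3e to 3 bytes: K' = 02 3e 00.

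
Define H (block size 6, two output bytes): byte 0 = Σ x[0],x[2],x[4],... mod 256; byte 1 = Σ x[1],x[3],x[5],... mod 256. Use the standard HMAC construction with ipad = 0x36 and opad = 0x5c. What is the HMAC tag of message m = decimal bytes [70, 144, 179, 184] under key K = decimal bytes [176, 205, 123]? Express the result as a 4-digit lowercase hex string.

Key decimal bytes [176, 205, 123] = b0 cd 7b is 3 bytes ≤ B = 6; zero-pad to 6 bytes: K' = b0 cd 7b 00 00 00.
K' ⊕ ipad = 86 fb 4d 36 36 36.  K' ⊕ opad = ec 91 27 5c 5c 5c.
Inner input = (K'⊕ipad) ∥ m = 86 fb 4d 36 36 36 ∥ 46 90 b3 b8.
Inner hash: even-index sum = 514 mod 256 = 2; odd-index sum = 687 mod 256 = 175 → 02 af.
Outer input = (K'⊕opad) ∥ inner = ec 91 27 5c 5c 5c ∥ 02 af.
Outer hash (tag): even-index sum = 369 mod 256 = 113; odd-index sum = 504 mod 256 = 248 → 71 f8.

71f8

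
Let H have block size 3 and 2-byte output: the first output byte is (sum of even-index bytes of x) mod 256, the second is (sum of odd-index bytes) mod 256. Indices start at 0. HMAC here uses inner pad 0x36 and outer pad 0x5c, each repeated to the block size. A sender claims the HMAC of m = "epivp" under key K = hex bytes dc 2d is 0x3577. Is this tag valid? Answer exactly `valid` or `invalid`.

valid

Key hex bytes dc 2d is 2 bytes ≤ B = 3; zero-pad to 3 bytes: K' = dc 2d 00.
K' ⊕ ipad = ea 1b 36; K' ⊕ opad = 80 71 5c.
Inner hash: even-index sum = 518 mod 256 = 6; odd-index sum = 345 mod 256 = 89 → 06 59.
Outer hash (recomputed tag): even-index sum = 309 mod 256 = 53; odd-index sum = 119 mod 256 = 119 → 35 77.
Recomputed tag = 3577; claimed = 3577 → match.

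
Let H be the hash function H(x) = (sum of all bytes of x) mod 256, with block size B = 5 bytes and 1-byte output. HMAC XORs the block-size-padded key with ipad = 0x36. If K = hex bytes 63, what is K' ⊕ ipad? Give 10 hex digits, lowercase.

Key hex bytes 63 is 1 byte ≤ B = 5; zero-pad to 5 bytes: K' = 63 00 00 00 00.
XOR each byte with 0x36: 63⊕36=55, 00⊕36=36, 00⊕36=36, 00⊕36=36, 00⊕36=36.

5536363636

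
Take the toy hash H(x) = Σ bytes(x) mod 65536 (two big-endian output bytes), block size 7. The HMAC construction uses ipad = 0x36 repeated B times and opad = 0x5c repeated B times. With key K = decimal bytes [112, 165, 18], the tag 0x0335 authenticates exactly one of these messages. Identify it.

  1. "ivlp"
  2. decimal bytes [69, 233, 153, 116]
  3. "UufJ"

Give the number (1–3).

Key decimal bytes [112, 165, 18] = 70 a5 12 is 3 bytes ≤ B = 7; zero-pad to 7 bytes: K' = 70 a5 12 00 00 00 00.
K' ⊕ ipad = 46 93 24 36 36 36 36; K' ⊕ opad = 2c f9 4e 5c 5c 5c 5c.
m1: inner = H(46 93 24 36 36 36 36 69 76 6c 70) = 03 90; tag = H(2c f9 4e 5c 5c 5c 5c 03 90) = 0376
m2: inner = H(46 93 24 36 36 36 36 45 e9 99 74) = 04 10; tag = H(2c f9 4e 5c 5c 5c 5c 04 10) = 02f7
m3: inner = H(46 93 24 36 36 36 36 55 75 66 4a) = 03 4f; tag = H(2c f9 4e 5c 5c 5c 5c 03 4f) = 0335 ← matches

3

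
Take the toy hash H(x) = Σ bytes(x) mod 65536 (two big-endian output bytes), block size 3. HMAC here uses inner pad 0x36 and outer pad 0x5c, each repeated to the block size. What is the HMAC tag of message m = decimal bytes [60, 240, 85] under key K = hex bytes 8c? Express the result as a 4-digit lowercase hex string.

Key hex bytes 8c is 1 byte ≤ B = 3; zero-pad to 3 bytes: K' = 8c 00 00.
K' ⊕ ipad = ba 36 36.  K' ⊕ opad = d0 5c 5c.
Inner input = (K'⊕ipad) ∥ m = ba 36 36 ∥ 3c f0 55.
Inner hash: sum = 186+54+54+60+240+85 = 679 → 02 a7.
Outer input = (K'⊕opad) ∥ inner = d0 5c 5c ∥ 02 a7.
Outer hash (tag): sum = 208+92+92+2+167 = 561 → 02 31.

0231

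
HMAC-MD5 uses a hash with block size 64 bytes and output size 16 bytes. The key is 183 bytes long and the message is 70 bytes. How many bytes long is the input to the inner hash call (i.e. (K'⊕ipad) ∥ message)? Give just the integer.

Key is 183 > 64 bytes, so it is hashed to 16 bytes then zero-padded to 64: |K'| = 64.
Inner input = (K'⊕ipad) ∥ m → 64 + 70 = 134 bytes.

134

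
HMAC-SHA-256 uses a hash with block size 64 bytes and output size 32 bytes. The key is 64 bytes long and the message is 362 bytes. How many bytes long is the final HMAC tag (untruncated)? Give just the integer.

32

The tag is one SHA-256 digest: 32 bytes.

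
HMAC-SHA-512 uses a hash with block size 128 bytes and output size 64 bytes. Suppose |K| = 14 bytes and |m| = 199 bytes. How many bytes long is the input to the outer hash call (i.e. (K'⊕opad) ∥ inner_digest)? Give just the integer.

Key is 14 ≤ 128 bytes, zero-padded: |K'| = 128.
Outer input = (K'⊕opad) ∥ H(inner) → 128 + 64 = 192 bytes.

192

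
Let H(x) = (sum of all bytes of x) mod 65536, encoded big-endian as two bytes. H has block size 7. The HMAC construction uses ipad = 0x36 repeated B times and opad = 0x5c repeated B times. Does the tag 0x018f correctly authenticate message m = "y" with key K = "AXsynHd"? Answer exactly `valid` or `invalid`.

invalid

Key "AXsynHd" = 41 58 73 79 6e 48 64 is exactly B = 7 bytes: K' = 41 58 73 79 6e 48 64.
K' ⊕ ipad = 77 6e 45 4f 58 7e 52; K' ⊕ opad = 1d 04 2f 25 32 14 38.
Inner hash: sum = 119+110+69+79+88+126+82+121 = 794 → 03 1a.
Outer hash (recomputed tag): sum = 29+4+47+37+50+20+56+3+26 = 272 → 01 10.
Recomputed tag = 0110; claimed = 018f → mismatch.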